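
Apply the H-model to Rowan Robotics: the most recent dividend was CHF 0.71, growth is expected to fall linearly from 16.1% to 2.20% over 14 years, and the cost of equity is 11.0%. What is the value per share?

H-model: P₀ = D₀[(1+g_L) + H(g_S−g_L)]/(r−g_L), with H = 14/2 = 7.
P₀ = 0.71 × [(1+0.022) + 7×(0.161−0.022)] / (0.11−0.022)
   = 0.71 × 1.9950 / 0.088 = 16.0960

CHF 16.10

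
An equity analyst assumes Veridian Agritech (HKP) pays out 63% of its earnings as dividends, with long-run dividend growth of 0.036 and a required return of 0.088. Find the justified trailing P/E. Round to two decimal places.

12.55

Justified trailing P/E = b(1+g)/(r−g) = 0.63×(1+0.036)/(0.088−0.036) = 12.5515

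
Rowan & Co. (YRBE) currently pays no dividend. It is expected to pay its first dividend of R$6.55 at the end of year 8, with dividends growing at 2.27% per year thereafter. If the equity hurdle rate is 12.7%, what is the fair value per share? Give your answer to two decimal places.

R$27.20

Deferred-dividend DDM. At t=7 the remaining stream is a growing perpetuity with first payment D_8 = 6.55.
V_7 = D_8/(r−g) = 6.55/(0.127−0.0227) = 62.7996
P₀ = V_7/(1+r)^7 = 62.7996/(1+0.127)^7 = 27.1950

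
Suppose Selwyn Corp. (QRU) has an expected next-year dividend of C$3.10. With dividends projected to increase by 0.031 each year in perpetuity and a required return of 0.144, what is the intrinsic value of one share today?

C$27.43

Gordon growth model: P₀ = D₁/(r − g), with D₁ = 3.10 given directly.
P₀ = 3.1000 / (0.144 − 0.031) = 3.1000 / 0.113 = 27.4336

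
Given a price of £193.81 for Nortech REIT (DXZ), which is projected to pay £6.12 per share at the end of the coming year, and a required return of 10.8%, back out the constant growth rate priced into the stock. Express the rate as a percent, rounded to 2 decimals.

From P₀ = D₁/(r − g), the implied growth is g = r − D₁/P₀.
g = 0.108 − 6.12/193.81 = 0.108 − 0.03158 = 0.07642

7.64%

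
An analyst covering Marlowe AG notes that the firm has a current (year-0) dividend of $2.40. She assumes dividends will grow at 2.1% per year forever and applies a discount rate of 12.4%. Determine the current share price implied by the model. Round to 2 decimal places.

Gordon growth model: P₀ = D₁/(r − g). D₁ = 2.40 × (1 + 0.021) = 2.4504.
P₀ = 2.4504 / (0.124 − 0.021) = 2.4504 / 0.103 = 23.7903

$23.79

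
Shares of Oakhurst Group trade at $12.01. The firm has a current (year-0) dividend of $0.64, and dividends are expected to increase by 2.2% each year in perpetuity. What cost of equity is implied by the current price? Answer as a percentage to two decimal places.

Rearranging the constant-growth DDM: r = D₁/P₀ + g.
D₁ = 0.64 × (1 + 0.022) = 0.6541.
r = 0.6541 / 12.01 + 0.022 = 0.05446 + 0.022 = 0.07646

7.65%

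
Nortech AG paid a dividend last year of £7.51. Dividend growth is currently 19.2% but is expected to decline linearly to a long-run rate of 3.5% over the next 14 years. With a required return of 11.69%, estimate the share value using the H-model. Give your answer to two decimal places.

£195.68

H-model: P₀ = D₀[(1+g_L) + H(g_S−g_L)]/(r−g_L), with H = 14/2 = 7.
P₀ = 7.51 × [(1+0.035) + 7×(0.192−0.035)] / (0.1169−0.035)
   = 7.51 × 2.1340 / 0.0819 = 195.6818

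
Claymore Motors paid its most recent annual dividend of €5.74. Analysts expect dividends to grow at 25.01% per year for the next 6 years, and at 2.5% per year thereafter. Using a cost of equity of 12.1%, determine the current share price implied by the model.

Two-stage DDM. Project D₁…D_6 at 0.2501, terminal growth 0.025, discount at r = 0.121.
D_1 = 7.1756
D_2 = 8.9702
D_3 = 11.2136
D_4 = 14.0182
D_5 = 17.5241
D_6 = 21.9069
Terminal value at t=6: TV = D_7/(r−g) = 22.4545/(0.121−0.025) = 233.9015
P₀ = 7.1756/(1+0.121)^1 + 8.9702/(1+0.121)^2 + 11.2136/(1+0.121)^3 + 14.0182/(1+0.121)^4 + 17.5241/(1+0.121)^5 + 21.9069/(1+0.121)^6 + 233.9015/(1+0.121)^6 = 169.1844

€169.18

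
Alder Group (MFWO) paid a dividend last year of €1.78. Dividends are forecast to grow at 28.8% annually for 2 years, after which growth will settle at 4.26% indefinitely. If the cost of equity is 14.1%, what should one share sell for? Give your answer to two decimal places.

Two-stage DDM. Project D₁…D_2 at 0.288, terminal growth 0.0426, discount at r = 0.141.
D_1 = 2.2926
D_2 = 2.9529
Terminal value at t=2: TV = D_3/(r−g) = 3.0787/(0.141−0.0426) = 31.2878
P₀ = 2.2926/(1+0.141)^1 + 2.9529/(1+0.141)^2 + 31.2878/(1+0.141)^2 = 28.3102

€28.31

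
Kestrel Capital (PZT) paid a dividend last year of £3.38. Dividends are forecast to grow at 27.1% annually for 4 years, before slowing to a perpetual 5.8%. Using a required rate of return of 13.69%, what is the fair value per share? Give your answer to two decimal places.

£88.80

Two-stage DDM. Project D₁…D_4 at 0.271, terminal growth 0.058, discount at r = 0.1369.
D_1 = 4.2960
D_2 = 5.4602
D_3 = 6.9399
D_4 = 8.8206
Terminal value at t=4: TV = D_5/(r−g) = 9.3322/(0.1369−0.058) = 118.2790
P₀ = 4.2960/(1+0.1369)^1 + 5.4602/(1+0.1369)^2 + 6.9399/(1+0.1369)^3 + 8.8206/(1+0.1369)^4 + 118.2790/(1+0.1369)^4 = 88.8030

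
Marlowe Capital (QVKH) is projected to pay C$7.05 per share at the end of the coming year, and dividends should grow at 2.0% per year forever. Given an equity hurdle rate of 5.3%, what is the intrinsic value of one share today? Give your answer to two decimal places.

Gordon growth model: P₀ = D₁/(r − g), with D₁ = 7.05 given directly.
P₀ = 7.0500 / (0.053 − 0.02) = 7.0500 / 0.033 = 213.6364

C$213.64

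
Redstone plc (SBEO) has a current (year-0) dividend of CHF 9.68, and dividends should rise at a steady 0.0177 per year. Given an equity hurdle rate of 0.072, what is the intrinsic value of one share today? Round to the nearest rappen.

CHF 181.42

Gordon growth model: P₀ = D₁/(r − g). D₁ = 9.68 × (1 + 0.0177) = 9.8513.
P₀ = 9.8513 / (0.072 − 0.0177) = 9.8513 / 0.0543 = 181.4242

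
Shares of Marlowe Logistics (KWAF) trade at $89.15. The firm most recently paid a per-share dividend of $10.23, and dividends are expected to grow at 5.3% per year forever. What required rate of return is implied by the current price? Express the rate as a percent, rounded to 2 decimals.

17.38%

Rearranging the constant-growth DDM: r = D₁/P₀ + g.
D₁ = 10.23 × (1 + 0.053) = 10.7722.
r = 10.7722 / 89.15 + 0.053 = 0.12083 + 0.053 = 0.17383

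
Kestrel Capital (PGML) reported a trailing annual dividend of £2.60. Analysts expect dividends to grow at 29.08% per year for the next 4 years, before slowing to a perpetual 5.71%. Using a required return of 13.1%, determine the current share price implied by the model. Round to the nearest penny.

£77.73

Two-stage DDM. Project D₁…D_4 at 0.2908, terminal growth 0.0571, discount at r = 0.131.
D_1 = 3.3561
D_2 = 4.3320
D_3 = 5.5918
D_4 = 7.2179
Terminal value at t=4: TV = D_5/(r−g) = 7.6300/(0.131−0.0571) = 103.2478
P₀ = 3.3561/(1+0.131)^1 + 4.3320/(1+0.131)^2 + 5.5918/(1+0.131)^3 + 7.2179/(1+0.131)^4 + 103.2478/(1+0.131)^4 = 77.7305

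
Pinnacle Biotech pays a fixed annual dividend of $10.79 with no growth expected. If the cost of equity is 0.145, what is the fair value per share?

Zero-growth DDM (perpetuity): P₀ = D/r = 10.79 / 0.145 = 74.4138

$74.41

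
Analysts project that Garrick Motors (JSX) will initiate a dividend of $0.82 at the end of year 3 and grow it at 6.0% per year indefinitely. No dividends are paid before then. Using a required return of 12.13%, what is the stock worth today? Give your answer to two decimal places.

Deferred-dividend DDM. At t=2 the remaining stream is a growing perpetuity with first payment D_3 = 0.82.
V_2 = D_3/(r−g) = 0.82/(0.1213−0.06) = 13.3768
P₀ = V_2/(1+r)^2 = 13.3768/(1+0.1213)^2 = 10.6392

$10.64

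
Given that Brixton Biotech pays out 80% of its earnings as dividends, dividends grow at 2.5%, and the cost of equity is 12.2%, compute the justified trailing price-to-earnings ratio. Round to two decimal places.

Justified trailing P/E = b(1+g)/(r−g) = 0.80×(1+0.025)/(0.122−0.025) = 8.4536

8.45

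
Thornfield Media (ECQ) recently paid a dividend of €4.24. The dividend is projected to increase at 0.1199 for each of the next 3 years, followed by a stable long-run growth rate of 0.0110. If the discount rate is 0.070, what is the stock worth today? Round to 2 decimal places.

€97.24

Two-stage DDM. Project D₁…D_3 at 0.1199, terminal growth 0.011, discount at r = 0.07.
D_1 = 4.7484
D_2 = 5.3177
D_3 = 5.9553
Terminal value at t=3: TV = D_4/(r−g) = 6.0208/(0.07−0.011) = 102.0476
P₀ = 4.7484/(1+0.07)^1 + 5.3177/(1+0.07)^2 + 5.9553/(1+0.07)^3 + 102.0476/(1+0.07)^3 = 97.2450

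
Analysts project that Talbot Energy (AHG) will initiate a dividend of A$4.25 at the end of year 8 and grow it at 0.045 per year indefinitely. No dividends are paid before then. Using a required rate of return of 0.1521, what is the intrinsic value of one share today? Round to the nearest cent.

A$14.73

Deferred-dividend DDM. At t=7 the remaining stream is a growing perpetuity with first payment D_8 = 4.25.
V_7 = D_8/(r−g) = 4.25/(0.1521−0.045) = 39.6825
P₀ = V_7/(1+r)^7 = 39.6825/(1+0.1521)^7 = 14.7288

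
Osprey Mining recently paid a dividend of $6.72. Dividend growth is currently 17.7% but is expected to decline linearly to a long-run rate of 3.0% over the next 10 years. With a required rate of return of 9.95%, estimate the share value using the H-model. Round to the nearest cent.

$170.66

H-model: P₀ = D₀[(1+g_L) + H(g_S−g_L)]/(r−g_L), with H = 10/2 = 5.
P₀ = 6.72 × [(1+0.03) + 5×(0.177−0.03)] / (0.0995−0.03)
   = 6.72 × 1.7650 / 0.0695 = 170.6590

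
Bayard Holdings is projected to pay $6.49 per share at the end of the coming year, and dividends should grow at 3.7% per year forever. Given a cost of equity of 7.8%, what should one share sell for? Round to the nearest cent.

$158.29

Gordon growth model: P₀ = D₁/(r − g), with D₁ = 6.49 given directly.
P₀ = 6.4900 / (0.078 − 0.037) = 6.4900 / 0.041 = 158.2927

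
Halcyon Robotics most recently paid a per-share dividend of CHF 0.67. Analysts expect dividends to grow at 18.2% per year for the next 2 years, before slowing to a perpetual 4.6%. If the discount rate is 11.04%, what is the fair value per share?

Two-stage DDM. Project D₁…D_2 at 0.182, terminal growth 0.046, discount at r = 0.1104.
D_1 = 0.7919
D_2 = 0.9361
Terminal value at t=2: TV = D_3/(r−g) = 0.9791/(0.1104−0.046) = 15.2039
P₀ = 0.7919/(1+0.1104)^1 + 0.9361/(1+0.1104)^2 + 15.2039/(1+0.1104)^2 = 13.8033

CHF 13.80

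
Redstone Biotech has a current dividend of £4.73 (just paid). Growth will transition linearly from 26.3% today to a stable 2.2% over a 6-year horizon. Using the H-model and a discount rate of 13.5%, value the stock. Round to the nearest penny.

£73.04

H-model: P₀ = D₀[(1+g_L) + H(g_S−g_L)]/(r−g_L), with H = 6/2 = 3.
P₀ = 4.73 × [(1+0.022) + 3×(0.263−0.022)] / (0.135−0.022)
   = 4.73 × 1.7450 / 0.113 = 73.0429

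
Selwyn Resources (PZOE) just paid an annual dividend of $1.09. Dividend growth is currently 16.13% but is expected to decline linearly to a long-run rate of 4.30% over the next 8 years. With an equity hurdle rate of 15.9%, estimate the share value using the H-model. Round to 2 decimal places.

H-model: P₀ = D₀[(1+g_L) + H(g_S−g_L)]/(r−g_L), with H = 8/2 = 4.
P₀ = 1.09 × [(1+0.043) + 4×(0.1613−0.043)] / (0.159−0.043)
   = 1.09 × 1.5162 / 0.116 = 14.2471

$14.25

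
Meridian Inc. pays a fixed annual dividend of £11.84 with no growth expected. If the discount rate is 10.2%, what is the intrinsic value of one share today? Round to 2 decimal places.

£116.08

Zero-growth DDM (perpetuity): P₀ = D/r = 11.84 / 0.102 = 116.0784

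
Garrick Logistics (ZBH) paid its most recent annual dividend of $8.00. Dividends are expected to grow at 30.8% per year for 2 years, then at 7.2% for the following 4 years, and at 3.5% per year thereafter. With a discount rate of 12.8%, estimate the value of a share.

$155.63

Three-stage DDM. Project D₁…D_6; terminal Gordon value at t=6 with g = 0.035; discount at r = 0.128.
D_1 = 10.4640
D_2 = 13.6869
D_3 = 14.6724
D_4 = 15.7288
D_5 = 16.8613
D_6 = 18.0753
TV_6 = 18.7079/(0.128−0.035) = 201.1602
P₀ = Σ Dₜ/(1+r)ᵗ + TV_6/(1+r)^6 = 155.6328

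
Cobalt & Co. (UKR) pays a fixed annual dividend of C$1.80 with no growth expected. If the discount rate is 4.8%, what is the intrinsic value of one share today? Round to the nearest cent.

C$37.50

Zero-growth DDM (perpetuity): P₀ = D/r = 1.80 / 0.048 = 37.5000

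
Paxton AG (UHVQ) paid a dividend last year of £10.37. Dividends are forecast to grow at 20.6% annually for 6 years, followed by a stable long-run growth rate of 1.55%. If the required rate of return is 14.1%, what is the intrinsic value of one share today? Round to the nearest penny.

Two-stage DDM. Project D₁…D_6 at 0.206, terminal growth 0.0155, discount at r = 0.141.
D_1 = 12.5062
D_2 = 15.0825
D_3 = 18.1895
D_4 = 21.9365
D_5 = 26.4555
D_6 = 31.9053
Terminal value at t=6: TV = D_7/(r−g) = 32.3998/(0.141−0.0155) = 258.1659
P₀ = 12.5062/(1+0.141)^1 + 15.0825/(1+0.141)^2 + 18.1895/(1+0.141)^3 + 21.9365/(1+0.141)^4 + 26.4555/(1+0.141)^5 + 31.9053/(1+0.141)^6 + 258.1659/(1+0.141)^6 = 192.8729

£192.87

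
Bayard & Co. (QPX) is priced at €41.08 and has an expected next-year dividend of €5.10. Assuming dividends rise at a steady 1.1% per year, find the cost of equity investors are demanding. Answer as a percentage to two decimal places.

Rearranging the constant-growth DDM: r = D₁/P₀ + g.
r = 5.1000 / 41.08 + 0.011 = 0.12415 + 0.011 = 0.13515

13.51%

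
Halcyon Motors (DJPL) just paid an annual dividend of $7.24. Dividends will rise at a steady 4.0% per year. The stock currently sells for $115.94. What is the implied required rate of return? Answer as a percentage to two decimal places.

Rearranging the constant-growth DDM: r = D₁/P₀ + g.
D₁ = 7.24 × (1 + 0.04) = 7.5296.
r = 7.5296 / 115.94 + 0.04 = 0.06494 + 0.04 = 0.10494

10.49%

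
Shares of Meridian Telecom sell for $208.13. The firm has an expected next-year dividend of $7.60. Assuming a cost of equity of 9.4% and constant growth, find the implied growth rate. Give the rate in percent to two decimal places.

5.75%

From P₀ = D₁/(r − g), the implied growth is g = r − D₁/P₀.
g = 0.094 − 7.60/208.13 = 0.094 − 0.03652 = 0.05748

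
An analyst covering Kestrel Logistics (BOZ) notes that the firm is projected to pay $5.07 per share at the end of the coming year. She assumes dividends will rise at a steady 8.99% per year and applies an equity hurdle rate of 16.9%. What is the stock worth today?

Gordon growth model: P₀ = D₁/(r − g), with D₁ = 5.07 given directly.
P₀ = 5.0700 / (0.169 − 0.0899) = 5.0700 / 0.0791 = 64.0961

$64.10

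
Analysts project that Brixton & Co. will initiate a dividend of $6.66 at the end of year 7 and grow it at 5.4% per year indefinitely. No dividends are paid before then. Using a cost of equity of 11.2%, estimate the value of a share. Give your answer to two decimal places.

$60.73

Deferred-dividend DDM. At t=6 the remaining stream is a growing perpetuity with first payment D_7 = 6.66.
V_6 = D_7/(r−g) = 6.66/(0.112−0.054) = 114.8276
P₀ = V_6/(1+r)^6 = 114.8276/(1+0.112)^6 = 60.7320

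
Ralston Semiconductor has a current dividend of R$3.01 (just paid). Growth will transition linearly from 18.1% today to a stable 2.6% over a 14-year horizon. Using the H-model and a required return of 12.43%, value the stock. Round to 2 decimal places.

R$64.64

H-model: P₀ = D₀[(1+g_L) + H(g_S−g_L)]/(r−g_L), with H = 14/2 = 7.
P₀ = 3.01 × [(1+0.026) + 7×(0.181−0.026)] / (0.1243−0.026)
   = 3.01 × 2.1110 / 0.0983 = 64.6400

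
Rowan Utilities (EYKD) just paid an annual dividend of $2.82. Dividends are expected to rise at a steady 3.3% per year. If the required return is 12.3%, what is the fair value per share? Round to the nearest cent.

Gordon growth model: P₀ = D₁/(r − g). D₁ = 2.82 × (1 + 0.033) = 2.9131.
P₀ = 2.9131 / (0.123 − 0.033) = 2.9131 / 0.09 = 32.3673

$32.37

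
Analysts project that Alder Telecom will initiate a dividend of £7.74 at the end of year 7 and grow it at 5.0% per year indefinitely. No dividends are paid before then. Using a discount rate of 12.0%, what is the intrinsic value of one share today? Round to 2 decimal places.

£56.02

Deferred-dividend DDM. At t=6 the remaining stream is a growing perpetuity with first payment D_7 = 7.74.
V_6 = D_7/(r−g) = 7.74/(0.12−0.05) = 110.5714
P₀ = V_6/(1+r)^6 = 110.5714/(1+0.12)^6 = 56.0189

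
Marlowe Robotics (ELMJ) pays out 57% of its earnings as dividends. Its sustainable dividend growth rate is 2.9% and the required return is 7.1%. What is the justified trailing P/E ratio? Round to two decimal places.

Justified trailing P/E = b(1+g)/(r−g) = 0.57×(1+0.029)/(0.071−0.029) = 13.9650

13.96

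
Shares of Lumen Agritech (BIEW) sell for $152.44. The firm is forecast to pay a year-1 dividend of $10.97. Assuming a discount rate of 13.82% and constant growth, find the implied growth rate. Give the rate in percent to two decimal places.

From P₀ = D₁/(r − g), the implied growth is g = r − D₁/P₀.
g = 0.1382 − 10.97/152.44 = 0.1382 − 0.07196 = 0.06624

6.62%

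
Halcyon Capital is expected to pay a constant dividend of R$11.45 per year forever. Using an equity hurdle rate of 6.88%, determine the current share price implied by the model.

Zero-growth DDM (perpetuity): P₀ = D/r = 11.45 / 0.0688 = 166.4244

R$166.42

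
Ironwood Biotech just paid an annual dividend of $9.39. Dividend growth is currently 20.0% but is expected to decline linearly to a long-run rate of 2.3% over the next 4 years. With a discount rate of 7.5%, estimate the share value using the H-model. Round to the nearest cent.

H-model: P₀ = D₀[(1+g_L) + H(g_S−g_L)]/(r−g_L), with H = 4/2 = 2.
P₀ = 9.39 × [(1+0.023) + 2×(0.2−0.023)] / (0.075−0.023)
   = 9.39 × 1.3770 / 0.052 = 248.6544

$248.65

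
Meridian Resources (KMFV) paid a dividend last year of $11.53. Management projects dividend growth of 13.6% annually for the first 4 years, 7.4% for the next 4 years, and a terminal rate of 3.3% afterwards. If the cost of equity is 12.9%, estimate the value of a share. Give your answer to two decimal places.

$192.77

Three-stage DDM. Project D₁…D_8; terminal Gordon value at t=8 with g = 0.033; discount at r = 0.129.
D_1 = 13.0981
D_2 = 14.8794
D_3 = 16.9030
D_4 = 19.2018
D_5 = 20.6228
D_6 = 22.1489
D_7 = 23.7879
D_8 = 25.5482
TV_8 = 26.3913/(0.129−0.033) = 274.9089
P₀ = Σ Dₜ/(1+r)ᵗ + TV_8/(1+r)^8 = 192.7747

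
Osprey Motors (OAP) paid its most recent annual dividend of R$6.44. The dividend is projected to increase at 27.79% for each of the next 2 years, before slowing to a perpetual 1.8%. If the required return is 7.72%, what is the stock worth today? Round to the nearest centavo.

Two-stage DDM. Project D₁…D_2 at 0.2779, terminal growth 0.018, discount at r = 0.0772.
D_1 = 8.2297
D_2 = 10.5167
Terminal value at t=2: TV = D_3/(r−g) = 10.7060/(0.0772−0.018) = 180.8447
P₀ = 8.2297/(1+0.0772)^1 + 10.5167/(1+0.0772)^2 + 180.8447/(1+0.0772)^2 = 172.5554

R$172.56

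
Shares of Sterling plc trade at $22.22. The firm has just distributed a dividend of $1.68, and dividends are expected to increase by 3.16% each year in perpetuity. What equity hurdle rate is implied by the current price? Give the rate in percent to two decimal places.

10.96%

Rearranging the constant-growth DDM: r = D₁/P₀ + g.
D₁ = 1.68 × (1 + 0.0316) = 1.7331.
r = 1.7331 / 22.22 + 0.0316 = 0.07800 + 0.0316 = 0.10960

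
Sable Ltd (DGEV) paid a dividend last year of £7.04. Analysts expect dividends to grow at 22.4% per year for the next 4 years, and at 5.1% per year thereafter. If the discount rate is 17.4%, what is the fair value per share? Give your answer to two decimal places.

Two-stage DDM. Project D₁…D_4 at 0.224, terminal growth 0.051, discount at r = 0.174.
D_1 = 8.6170
D_2 = 10.5472
D_3 = 12.9097
D_4 = 15.8015
Terminal value at t=4: TV = D_5/(r−g) = 16.6074/(0.174−0.051) = 135.0193
P₀ = 8.6170/(1+0.174)^1 + 10.5472/(1+0.174)^2 + 12.9097/(1+0.174)^3 + 15.8015/(1+0.174)^4 + 135.0193/(1+0.174)^4 = 102.3648

£102.36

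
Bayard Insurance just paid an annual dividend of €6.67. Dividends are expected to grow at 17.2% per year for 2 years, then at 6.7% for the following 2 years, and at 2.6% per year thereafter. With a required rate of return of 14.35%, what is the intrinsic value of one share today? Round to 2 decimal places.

€79.75

Three-stage DDM. Project D₁…D_4; terminal Gordon value at t=4 with g = 0.026; discount at r = 0.1435.
D_1 = 7.8172
D_2 = 9.1618
D_3 = 9.7756
D_4 = 10.4306
TV_4 = 10.7018/(0.1435−0.026) = 91.0792
P₀ = Σ Dₜ/(1+r)ᵗ + TV_4/(1+r)^4 = 79.7503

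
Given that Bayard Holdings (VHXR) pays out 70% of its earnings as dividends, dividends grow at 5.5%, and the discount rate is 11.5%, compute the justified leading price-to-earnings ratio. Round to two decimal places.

11.67

Justified leading P/E = b/(r−g) = 0.70/(0.115−0.055) = 11.6667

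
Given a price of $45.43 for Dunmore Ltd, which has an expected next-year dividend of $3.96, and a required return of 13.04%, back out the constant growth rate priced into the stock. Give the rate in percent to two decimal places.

4.32%

From P₀ = D₁/(r − g), the implied growth is g = r − D₁/P₀.
g = 0.1304 − 3.96/45.43 = 0.1304 − 0.08717 = 0.04323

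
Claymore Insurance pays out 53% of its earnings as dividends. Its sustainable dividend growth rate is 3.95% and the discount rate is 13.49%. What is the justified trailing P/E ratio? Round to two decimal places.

5.78

Justified trailing P/E = b(1+g)/(r−g) = 0.53×(1+0.0395)/(0.1349−0.0395) = 5.7750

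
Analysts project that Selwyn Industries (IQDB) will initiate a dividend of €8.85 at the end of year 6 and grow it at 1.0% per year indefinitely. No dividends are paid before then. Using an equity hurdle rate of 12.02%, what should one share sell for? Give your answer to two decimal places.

Deferred-dividend DDM. At t=5 the remaining stream is a growing perpetuity with first payment D_6 = 8.85.
V_5 = D_6/(r−g) = 8.85/(0.1202−0.01) = 80.3085
P₀ = V_5/(1+r)^5 = 80.3085/(1+0.1202)^5 = 45.5286

€45.53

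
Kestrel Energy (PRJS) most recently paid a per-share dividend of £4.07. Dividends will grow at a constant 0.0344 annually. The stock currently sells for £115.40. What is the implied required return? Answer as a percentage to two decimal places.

Rearranging the constant-growth DDM: r = D₁/P₀ + g.
D₁ = 4.07 × (1 + 0.0344) = 4.2100.
r = 4.2100 / 115.40 + 0.0344 = 0.03648 + 0.0344 = 0.07088

7.09%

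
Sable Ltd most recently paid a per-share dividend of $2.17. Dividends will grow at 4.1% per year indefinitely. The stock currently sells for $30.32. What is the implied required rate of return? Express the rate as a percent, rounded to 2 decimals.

Rearranging the constant-growth DDM: r = D₁/P₀ + g.
D₁ = 2.17 × (1 + 0.041) = 2.2590.
r = 2.2590 / 30.32 + 0.041 = 0.07450 + 0.041 = 0.11550

11.55%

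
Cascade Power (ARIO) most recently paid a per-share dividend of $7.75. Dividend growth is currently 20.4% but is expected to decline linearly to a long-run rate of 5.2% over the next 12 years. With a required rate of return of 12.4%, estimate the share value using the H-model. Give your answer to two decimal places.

$211.40

H-model: P₀ = D₀[(1+g_L) + H(g_S−g_L)]/(r−g_L), with H = 12/2 = 6.
P₀ = 7.75 × [(1+0.052) + 6×(0.204−0.052)] / (0.124−0.052)
   = 7.75 × 1.9640 / 0.072 = 211.4028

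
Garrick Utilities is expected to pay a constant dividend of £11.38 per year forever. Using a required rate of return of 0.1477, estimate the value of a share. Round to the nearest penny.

£77.05

Zero-growth DDM (perpetuity): P₀ = D/r = 11.38 / 0.1477 = 77.0481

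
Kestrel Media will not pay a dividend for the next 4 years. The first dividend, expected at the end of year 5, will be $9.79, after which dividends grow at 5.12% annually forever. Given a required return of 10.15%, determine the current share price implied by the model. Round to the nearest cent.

$132.21

Deferred-dividend DDM. At t=4 the remaining stream is a growing perpetuity with first payment D_5 = 9.79.
V_4 = D_5/(r−g) = 9.79/(0.1015−0.0512) = 194.6322
P₀ = V_4/(1+r)^4 = 194.6322/(1+0.1015)^4 = 132.2138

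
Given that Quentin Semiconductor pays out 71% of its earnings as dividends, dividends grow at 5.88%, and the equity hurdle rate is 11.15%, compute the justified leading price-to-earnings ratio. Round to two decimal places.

13.47

Justified leading P/E = b/(r−g) = 0.71/(0.1115−0.0588) = 13.4725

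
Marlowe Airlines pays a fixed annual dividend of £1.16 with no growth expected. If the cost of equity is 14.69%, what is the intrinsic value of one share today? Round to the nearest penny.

£7.90

Zero-growth DDM (perpetuity): P₀ = D/r = 1.16 / 0.1469 = 7.8965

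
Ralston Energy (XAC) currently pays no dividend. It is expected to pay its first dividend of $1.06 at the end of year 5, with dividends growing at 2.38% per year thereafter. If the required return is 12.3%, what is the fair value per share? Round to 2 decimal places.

Deferred-dividend DDM. At t=4 the remaining stream is a growing perpetuity with first payment D_5 = 1.06.
V_4 = D_5/(r−g) = 1.06/(0.123−0.0238) = 10.6855
P₀ = V_4/(1+r)^4 = 10.6855/(1+0.123)^4 = 6.7185

$6.72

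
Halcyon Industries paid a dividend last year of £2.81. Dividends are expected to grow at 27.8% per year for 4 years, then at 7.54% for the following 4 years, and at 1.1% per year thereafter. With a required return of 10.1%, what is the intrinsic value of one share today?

Three-stage DDM. Project D₁…D_8; terminal Gordon value at t=8 with g = 0.011; discount at r = 0.101.
D_1 = 3.5912
D_2 = 4.5895
D_3 = 5.8654
D_4 = 7.4960
D_5 = 8.0612
D_6 = 8.6690
D_7 = 9.3227
D_8 = 10.0256
TV_8 = 10.1359/(0.101−0.011) = 112.6208
P₀ = Σ Dₜ/(1+r)ᵗ + TV_8/(1+r)^8 = 87.9481

£87.95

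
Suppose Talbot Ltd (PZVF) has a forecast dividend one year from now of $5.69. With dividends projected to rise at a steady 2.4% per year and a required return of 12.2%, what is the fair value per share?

$58.06

Gordon growth model: P₀ = D₁/(r − g), with D₁ = 5.69 given directly.
P₀ = 5.6900 / (0.122 − 0.024) = 5.6900 / 0.098 = 58.0612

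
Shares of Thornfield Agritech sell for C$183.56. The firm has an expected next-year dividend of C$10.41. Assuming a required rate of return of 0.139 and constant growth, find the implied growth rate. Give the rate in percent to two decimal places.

From P₀ = D₁/(r − g), the implied growth is g = r − D₁/P₀.
g = 0.139 − 10.41/183.56 = 0.139 − 0.05671 = 0.08229

8.23%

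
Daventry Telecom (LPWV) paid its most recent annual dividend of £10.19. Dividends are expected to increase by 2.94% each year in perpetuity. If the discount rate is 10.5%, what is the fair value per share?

£138.75

Gordon growth model: P₀ = D₁/(r − g). D₁ = 10.19 × (1 + 0.0294) = 10.4896.
P₀ = 10.4896 / (0.105 − 0.0294) = 10.4896 / 0.0756 = 138.7511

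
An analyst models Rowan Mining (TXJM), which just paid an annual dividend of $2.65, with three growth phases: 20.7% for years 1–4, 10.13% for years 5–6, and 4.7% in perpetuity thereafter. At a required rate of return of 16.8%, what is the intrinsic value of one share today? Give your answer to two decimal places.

$40.30

Three-stage DDM. Project D₁…D_6; terminal Gordon value at t=6 with g = 0.047; discount at r = 0.168.
D_1 = 3.1986
D_2 = 3.8606
D_3 = 4.6598
D_4 = 5.6244
D_5 = 6.1941
D_6 = 6.8216
TV_6 = 7.1422/(0.168−0.047) = 59.0266
P₀ = Σ Dₜ/(1+r)ᵗ + TV_6/(1+r)^6 = 40.2994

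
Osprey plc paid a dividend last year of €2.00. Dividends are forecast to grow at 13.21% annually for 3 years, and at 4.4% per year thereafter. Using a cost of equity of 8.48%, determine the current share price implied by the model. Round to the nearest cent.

Two-stage DDM. Project D₁…D_3 at 0.1321, terminal growth 0.044, discount at r = 0.0848.
D_1 = 2.2642
D_2 = 2.5633
D_3 = 2.9019
Terminal value at t=3: TV = D_4/(r−g) = 3.0296/(0.0848−0.044) = 74.2548
P₀ = 2.2642/(1+0.0848)^1 + 2.5633/(1+0.0848)^2 + 2.9019/(1+0.0848)^3 + 74.2548/(1+0.0848)^3 = 64.7055

€64.71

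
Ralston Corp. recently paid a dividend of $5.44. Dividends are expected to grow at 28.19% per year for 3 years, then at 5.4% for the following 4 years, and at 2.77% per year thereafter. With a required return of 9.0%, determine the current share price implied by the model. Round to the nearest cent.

Three-stage DDM. Project D₁…D_7; terminal Gordon value at t=7 with g = 0.0277; discount at r = 0.09.
D_1 = 6.9735
D_2 = 8.9394
D_3 = 11.4594
D_4 = 12.0782
D_5 = 12.7304
D_6 = 13.4179
D_7 = 14.1424
TV_7 = 14.5342/(0.09−0.0277) = 233.2932
P₀ = Σ Dₜ/(1+r)ᵗ + TV_7/(1+r)^7 = 182.9574

$182.96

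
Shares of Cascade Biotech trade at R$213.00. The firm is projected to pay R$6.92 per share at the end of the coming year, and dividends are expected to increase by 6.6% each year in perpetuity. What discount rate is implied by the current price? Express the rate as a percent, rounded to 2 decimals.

Rearranging the constant-growth DDM: r = D₁/P₀ + g.
r = 6.9200 / 213.00 + 0.066 = 0.03249 + 0.066 = 0.09849

9.85%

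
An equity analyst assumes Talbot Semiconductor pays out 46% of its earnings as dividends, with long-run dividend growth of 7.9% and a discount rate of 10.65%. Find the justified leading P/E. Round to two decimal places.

Justified leading P/E = b/(r−g) = 0.46/(0.1065−0.079) = 16.7273

16.73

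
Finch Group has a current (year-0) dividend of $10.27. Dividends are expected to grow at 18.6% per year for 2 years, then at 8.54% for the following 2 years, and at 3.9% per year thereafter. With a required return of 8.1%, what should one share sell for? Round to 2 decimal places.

$356.81

Three-stage DDM. Project D₁…D_4; terminal Gordon value at t=4 with g = 0.039; discount at r = 0.081.
D_1 = 12.1802
D_2 = 14.4457
D_3 = 15.6794
D_4 = 17.0184
TV_4 = 17.6821/(0.081−0.039) = 421.0035
P₀ = Σ Dₜ/(1+r)ᵗ + TV_4/(1+r)^4 = 356.8114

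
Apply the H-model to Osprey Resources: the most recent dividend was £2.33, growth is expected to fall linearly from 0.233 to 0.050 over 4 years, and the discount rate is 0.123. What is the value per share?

£45.20

H-model: P₀ = D₀[(1+g_L) + H(g_S−g_L)]/(r−g_L), with H = 4/2 = 2.
P₀ = 2.33 × [(1+0.05) + 2×(0.233−0.05)] / (0.123−0.05)
   = 2.33 × 1.4160 / 0.073 = 45.1956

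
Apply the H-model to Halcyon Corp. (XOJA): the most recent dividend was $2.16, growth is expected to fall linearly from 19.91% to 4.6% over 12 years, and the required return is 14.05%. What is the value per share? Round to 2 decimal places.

H-model: P₀ = D₀[(1+g_L) + H(g_S−g_L)]/(r−g_L), with H = 12/2 = 6.
P₀ = 2.16 × [(1+0.046) + 6×(0.1991−0.046)] / (0.1405−0.046)
   = 2.16 × 1.9646 / 0.0945 = 44.9051

$44.91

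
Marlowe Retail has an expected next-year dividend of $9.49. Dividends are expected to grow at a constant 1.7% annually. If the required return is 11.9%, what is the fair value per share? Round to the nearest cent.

$93.04

Gordon growth model: P₀ = D₁/(r − g), with D₁ = 9.49 given directly.
P₀ = 9.4900 / (0.119 − 0.017) = 9.4900 / 0.102 = 93.0392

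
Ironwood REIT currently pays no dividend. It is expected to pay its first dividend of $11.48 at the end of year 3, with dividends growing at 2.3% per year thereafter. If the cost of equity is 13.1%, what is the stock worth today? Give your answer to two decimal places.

Deferred-dividend DDM. At t=2 the remaining stream is a growing perpetuity with first payment D_3 = 11.48.
V_2 = D_3/(r−g) = 11.48/(0.131−0.023) = 106.2963
P₀ = V_2/(1+r)^2 = 106.2963/(1+0.131)^2 = 83.0984

$83.10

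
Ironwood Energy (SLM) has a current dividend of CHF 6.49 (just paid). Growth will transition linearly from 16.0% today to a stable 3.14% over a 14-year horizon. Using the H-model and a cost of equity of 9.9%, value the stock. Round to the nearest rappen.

H-model: P₀ = D₀[(1+g_L) + H(g_S−g_L)]/(r−g_L), with H = 14/2 = 7.
P₀ = 6.49 × [(1+0.0314) + 7×(0.16−0.0314)] / (0.099−0.0314)
   = 6.49 × 1.9316 / 0.0676 = 185.4450

CHF 185.45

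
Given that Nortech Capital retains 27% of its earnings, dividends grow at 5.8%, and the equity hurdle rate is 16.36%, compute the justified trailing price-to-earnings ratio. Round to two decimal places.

Payout ratio b = 1 − 0.27 = 0.73.
Justified trailing P/E = b(1+g)/(r−g) = 0.73×(1+0.058)/(0.1636−0.058) = 7.3138

7.31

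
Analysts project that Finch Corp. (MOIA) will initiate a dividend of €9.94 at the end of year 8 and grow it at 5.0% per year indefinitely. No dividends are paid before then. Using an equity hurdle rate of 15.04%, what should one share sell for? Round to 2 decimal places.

€37.13

Deferred-dividend DDM. At t=7 the remaining stream is a growing perpetuity with first payment D_8 = 9.94.
V_7 = D_8/(r−g) = 9.94/(0.1504−0.05) = 99.0040
P₀ = V_7/(1+r)^7 = 99.0040/(1+0.1504)^7 = 37.1288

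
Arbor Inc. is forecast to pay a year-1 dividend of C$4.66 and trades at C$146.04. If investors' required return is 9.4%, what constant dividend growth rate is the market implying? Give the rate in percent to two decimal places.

From P₀ = D₁/(r − g), the implied growth is g = r − D₁/P₀.
g = 0.094 − 4.66/146.04 = 0.094 − 0.03191 = 0.06209

6.21%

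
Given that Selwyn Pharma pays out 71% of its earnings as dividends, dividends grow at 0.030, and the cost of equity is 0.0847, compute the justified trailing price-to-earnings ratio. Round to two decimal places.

13.37

Justified trailing P/E = b(1+g)/(r−g) = 0.71×(1+0.03)/(0.0847−0.03) = 13.3693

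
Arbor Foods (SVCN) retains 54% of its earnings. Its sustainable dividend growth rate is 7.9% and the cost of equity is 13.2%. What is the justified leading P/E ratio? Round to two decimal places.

8.68

Payout ratio b = 1 − 0.54 = 0.46.
Justified leading P/E = b/(r−g) = 0.46/(0.132−0.079) = 8.6792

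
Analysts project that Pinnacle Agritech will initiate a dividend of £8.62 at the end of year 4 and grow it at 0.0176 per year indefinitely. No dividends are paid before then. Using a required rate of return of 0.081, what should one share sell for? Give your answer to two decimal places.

Deferred-dividend DDM. At t=3 the remaining stream is a growing perpetuity with first payment D_4 = 8.62.
V_3 = D_4/(r−g) = 8.62/(0.081−0.0176) = 135.9621
P₀ = V_3/(1+r)^3 = 135.9621/(1+0.081)^3 = 107.6319

£107.63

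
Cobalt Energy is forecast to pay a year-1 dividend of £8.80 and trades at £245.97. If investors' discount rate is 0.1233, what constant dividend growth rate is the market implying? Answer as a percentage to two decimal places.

From P₀ = D₁/(r − g), the implied growth is g = r − D₁/P₀.
g = 0.1233 − 8.80/245.97 = 0.1233 − 0.03578 = 0.08752

8.75%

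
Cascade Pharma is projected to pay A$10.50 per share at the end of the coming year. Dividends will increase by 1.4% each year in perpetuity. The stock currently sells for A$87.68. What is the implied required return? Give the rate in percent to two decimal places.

Rearranging the constant-growth DDM: r = D₁/P₀ + g.
r = 10.5000 / 87.68 + 0.014 = 0.11975 + 0.014 = 0.13375

13.38%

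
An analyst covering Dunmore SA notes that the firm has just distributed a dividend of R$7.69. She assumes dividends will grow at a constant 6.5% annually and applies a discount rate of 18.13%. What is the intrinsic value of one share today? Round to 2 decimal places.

R$70.42

Gordon growth model: P₀ = D₁/(r − g). D₁ = 7.69 × (1 + 0.065) = 8.1898.
P₀ = 8.1898 / (0.1813 − 0.065) = 8.1898 / 0.1163 = 70.4200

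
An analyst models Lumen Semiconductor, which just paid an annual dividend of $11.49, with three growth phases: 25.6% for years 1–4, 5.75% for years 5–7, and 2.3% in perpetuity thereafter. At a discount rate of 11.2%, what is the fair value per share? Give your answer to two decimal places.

$298.55

Three-stage DDM. Project D₁…D_7; terminal Gordon value at t=7 with g = 0.023; discount at r = 0.112.
D_1 = 14.4314
D_2 = 18.1259
D_3 = 22.7661
D_4 = 28.5942
D_5 = 30.2384
D_6 = 31.9771
D_7 = 33.8158
TV_7 = 34.5936/(0.112−0.023) = 388.6918
P₀ = Σ Dₜ/(1+r)ᵗ + TV_7/(1+r)^7 = 298.5468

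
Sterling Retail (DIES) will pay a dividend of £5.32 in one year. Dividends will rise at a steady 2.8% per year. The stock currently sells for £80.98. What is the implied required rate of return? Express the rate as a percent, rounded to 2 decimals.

Rearranging the constant-growth DDM: r = D₁/P₀ + g.
r = 5.3200 / 80.98 + 0.028 = 0.06570 + 0.028 = 0.09370

9.37%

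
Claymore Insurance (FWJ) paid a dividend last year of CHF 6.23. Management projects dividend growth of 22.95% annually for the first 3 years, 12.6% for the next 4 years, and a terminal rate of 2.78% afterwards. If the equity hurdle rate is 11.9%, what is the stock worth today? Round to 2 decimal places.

Three-stage DDM. Project D₁…D_7; terminal Gordon value at t=7 with g = 0.0278; discount at r = 0.119.
D_1 = 7.6598
D_2 = 9.4177
D_3 = 11.5791
D_4 = 13.0380
D_5 = 14.6808
D_6 = 16.5306
D_7 = 18.6135
TV_7 = 19.1309/(0.119−0.0278) = 209.7688
P₀ = Σ Dₜ/(1+r)ᵗ + TV_7/(1+r)^7 = 151.6899

CHF 151.69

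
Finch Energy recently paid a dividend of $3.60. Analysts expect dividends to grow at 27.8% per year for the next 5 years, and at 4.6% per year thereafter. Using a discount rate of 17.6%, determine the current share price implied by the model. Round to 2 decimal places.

$67.17

Two-stage DDM. Project D₁…D_5 at 0.278, terminal growth 0.046, discount at r = 0.176.
D_1 = 4.6008
D_2 = 5.8798
D_3 = 7.5144
D_4 = 9.6034
D_5 = 12.2732
Terminal value at t=5: TV = D_6/(r−g) = 12.8377/(0.176−0.046) = 98.7518
P₀ = 4.6008/(1+0.176)^1 + 5.8798/(1+0.176)^2 + 7.5144/(1+0.176)^3 + 9.6034/(1+0.176)^4 + 12.2732/(1+0.176)^5 + 98.7518/(1+0.176)^5 = 67.1662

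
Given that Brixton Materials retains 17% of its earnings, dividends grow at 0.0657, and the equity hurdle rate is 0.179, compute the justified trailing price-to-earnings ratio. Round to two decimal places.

Payout ratio b = 1 − 0.17 = 0.83.
Justified trailing P/E = b(1+g)/(r−g) = 0.83×(1+0.0657)/(0.179−0.0657) = 7.8070

7.81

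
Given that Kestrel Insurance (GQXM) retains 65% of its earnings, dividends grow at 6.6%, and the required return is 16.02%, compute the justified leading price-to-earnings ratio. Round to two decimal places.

3.72

Payout ratio b = 1 − 0.65 = 0.35.
Justified leading P/E = b/(r−g) = 0.35/(0.1602−0.066) = 3.7155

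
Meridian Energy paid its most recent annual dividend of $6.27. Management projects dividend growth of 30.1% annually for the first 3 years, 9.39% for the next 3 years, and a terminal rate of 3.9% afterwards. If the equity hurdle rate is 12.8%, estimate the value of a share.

$154.77

Three-stage DDM. Project D₁…D_6; terminal Gordon value at t=6 with g = 0.039; discount at r = 0.128.
D_1 = 8.1573
D_2 = 10.6126
D_3 = 13.8070
D_4 = 15.1035
D_5 = 16.5217
D_6 = 18.0731
TV_6 = 18.7779/(0.128−0.039) = 210.9880
P₀ = Σ Dₜ/(1+r)ᵗ + TV_6/(1+r)^6 = 154.7665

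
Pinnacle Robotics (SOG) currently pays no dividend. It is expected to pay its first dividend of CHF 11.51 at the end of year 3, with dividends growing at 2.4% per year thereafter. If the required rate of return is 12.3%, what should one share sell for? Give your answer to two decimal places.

CHF 92.19

Deferred-dividend DDM. At t=2 the remaining stream is a growing perpetuity with first payment D_3 = 11.51.
V_2 = D_3/(r−g) = 11.51/(0.123−0.024) = 116.2626
P₀ = V_2/(1+r)^2 = 116.2626/(1+0.123)^2 = 92.1893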